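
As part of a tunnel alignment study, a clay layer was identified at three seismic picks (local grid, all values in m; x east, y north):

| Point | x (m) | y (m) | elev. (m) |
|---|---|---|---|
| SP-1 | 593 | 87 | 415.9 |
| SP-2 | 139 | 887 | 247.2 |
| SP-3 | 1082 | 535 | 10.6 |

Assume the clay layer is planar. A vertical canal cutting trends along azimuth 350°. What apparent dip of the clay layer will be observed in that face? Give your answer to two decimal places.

20.24°

Two edge vectors: SP-1→SP-2 = (-454, 800, -168.7), SP-1→SP-3 = (489, 448, -405.3).
Normal n = (SP-1→SP-2) × (SP-1→SP-3) = (-248662.4, -266500.5, -594592).
So ∂z/∂x = −n_x/n_z = −0.41821 and ∂z/∂y = −n_y/n_z = −0.44821.
Unit vector along 350° is (sin 350°, cos 350°) = (-0.1736, 0.9848).
Slope in that direction = a·(-0.1736) + b·(0.9848) = −0.36878.
Apparent dip = arctan|0.36878| = 20.24° (true dip is 31.5°, so apparent ≤ true as expected).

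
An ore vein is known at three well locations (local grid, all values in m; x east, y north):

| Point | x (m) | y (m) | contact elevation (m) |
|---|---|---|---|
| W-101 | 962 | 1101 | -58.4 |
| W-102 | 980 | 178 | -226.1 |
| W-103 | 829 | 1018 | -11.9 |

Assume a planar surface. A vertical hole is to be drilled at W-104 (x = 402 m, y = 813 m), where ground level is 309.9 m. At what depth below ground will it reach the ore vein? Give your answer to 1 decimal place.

161.9 m

Let the plane be z = a·x + b·y + c.
W-102−W-101: 18a − 923b = −167.7;  W-103−W-101: −133a − 83b = 46.5.
Solving gives a = −0.457442, b = 0.172769.
Then c = -58.4 − a·962 − b·1101 = 191.44.
At (402, 813): z_contact = −183.89 + 140.46 + 191.44 = 148.01 m.
Depth below ground = 309.9 − 148.01 = 161.9 m.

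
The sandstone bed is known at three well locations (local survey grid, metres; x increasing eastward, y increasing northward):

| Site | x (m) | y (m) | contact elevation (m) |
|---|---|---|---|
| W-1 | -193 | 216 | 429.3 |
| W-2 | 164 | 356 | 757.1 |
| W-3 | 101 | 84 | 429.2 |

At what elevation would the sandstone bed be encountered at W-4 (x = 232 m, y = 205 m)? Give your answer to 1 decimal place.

Let the plane be z = a·x + b·y + c.
W-2−W-1: 357a + 140b = 327.8;  W-3−W-1: 294a − 132b = −0.1.
Solving gives a = 0.48996, b = 1.09203.
Then c = 429.3 − a·-193 − b·216 = 287.98.
At (232, 205): z = 113.7 + 223.9 + 287.98 = 625.5 m.

625.5 m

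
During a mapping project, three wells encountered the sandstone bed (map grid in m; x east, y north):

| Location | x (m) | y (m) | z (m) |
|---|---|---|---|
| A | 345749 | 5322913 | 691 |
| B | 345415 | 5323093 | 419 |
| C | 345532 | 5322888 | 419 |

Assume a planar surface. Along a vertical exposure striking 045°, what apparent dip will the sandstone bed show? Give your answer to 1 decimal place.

52.6°

Let the plane be z = a·x + b·y + c.
B−A: −334a + 180b = −272;  C−A: −217a − 25b = −272.
Solving gives a = 1.17612, b = 0.67125.
Unit vector along 045° is (sin 45°, cos 45°) = (0.7071, 0.7071).
Slope in that direction = a·(0.7071) + b·(0.7071) = 1.30629.
Apparent dip = arctan|1.30629| = 52.6° (true dip is 53.6°, so apparent ≤ true as expected).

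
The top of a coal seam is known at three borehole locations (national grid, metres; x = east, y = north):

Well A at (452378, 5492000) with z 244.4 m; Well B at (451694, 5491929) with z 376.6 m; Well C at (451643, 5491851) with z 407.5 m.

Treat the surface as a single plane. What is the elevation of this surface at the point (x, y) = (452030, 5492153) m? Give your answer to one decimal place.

Let the plane be z = a·x + b·y + c.
Well B−Well A: −684a − 71b = 132.2;  Well C−Well A: −735a − 149b = 163.1.
Solving gives a = −0.163232189, b = −0.289425107.
Then c = 244.4 − a·452378 − b·5492000 = 1663609.74.
At (452030, 5492153): z = −73785.8 − 1589567.0 + 1663609.74 = 256.9 m.

256.9 m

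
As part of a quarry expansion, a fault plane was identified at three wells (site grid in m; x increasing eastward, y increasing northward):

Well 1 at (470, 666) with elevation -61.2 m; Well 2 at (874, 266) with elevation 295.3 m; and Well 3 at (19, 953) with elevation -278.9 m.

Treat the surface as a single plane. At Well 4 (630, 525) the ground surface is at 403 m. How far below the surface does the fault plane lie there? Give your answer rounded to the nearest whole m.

343 m

Let the plane be z = a·x + b·y + c.
Well 2−Well 1: 404a − 400b = 356.5;  Well 3−Well 1: −451a + 287b = −217.7.
Solving gives a = −0.23639, b = −1.13000.
Then c = -61.2 − a·470 − b·666 = 802.48.
At (630, 525): z_contact = −148.9 − 593.2 + 802.48 = 60.3 m.
Depth below ground = 403 − 60.3 = 343 m.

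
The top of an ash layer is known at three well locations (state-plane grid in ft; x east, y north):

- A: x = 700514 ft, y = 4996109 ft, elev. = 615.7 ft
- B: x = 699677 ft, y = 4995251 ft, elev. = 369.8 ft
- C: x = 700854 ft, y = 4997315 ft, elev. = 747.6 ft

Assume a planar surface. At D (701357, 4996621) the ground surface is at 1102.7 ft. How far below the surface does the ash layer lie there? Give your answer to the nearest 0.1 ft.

252.5 ft

Let the plane be z = a·x + b·y + c.
B−A: −837a − 858b = −245.9;  C−A: 340a + 1206b = 131.9.
Solving gives a = 0.255517192, b = 0.037333462.
Then c = 615.7 − a·700514 − b·4996109 = −364899.71.
At (701357, 4996621): z_contact = 179208.77 + 186541.16 − 364899.71 = 850.22 ft.
Depth below ground = 1102.7 − 850.22 = 252.5 ft.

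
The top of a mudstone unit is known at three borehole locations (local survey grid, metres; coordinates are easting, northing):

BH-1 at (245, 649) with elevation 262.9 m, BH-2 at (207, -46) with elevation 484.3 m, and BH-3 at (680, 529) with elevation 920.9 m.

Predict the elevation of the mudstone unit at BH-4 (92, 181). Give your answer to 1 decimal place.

233.2 m

Let the plane be z = a·easting + b·northing + c.
BH-2−BH-1: −38a − 695b = 221.4;  BH-3−BH-1: 435a − 120b = 658.
Solving gives a = 1.40359, b = −0.39530.
Then c = 262.9 − a·245 − b·649 = 175.57.
At (92, 181): z = 129.1 − 71.6 + 175.57 = 233.2 m.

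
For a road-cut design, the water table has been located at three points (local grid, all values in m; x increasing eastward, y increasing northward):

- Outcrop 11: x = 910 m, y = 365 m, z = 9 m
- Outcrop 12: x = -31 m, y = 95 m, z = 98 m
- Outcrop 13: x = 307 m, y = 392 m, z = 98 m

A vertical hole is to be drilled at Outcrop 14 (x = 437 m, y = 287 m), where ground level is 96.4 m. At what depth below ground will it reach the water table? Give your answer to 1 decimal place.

33.4 m

Two edge vectors: Outcrop 11→Outcrop 12 = (-941, -270, 89), Outcrop 11→Outcrop 13 = (-603, 27, 89).
Normal n = (Outcrop 11→Outcrop 12) × (Outcrop 11→Outcrop 13) = (-26433, 30082, -188217).
So ∂z/∂x = −n_x/n_z = −0.14044 and ∂z/∂y = −n_y/n_z = 0.15983.
Intercept c from Outcrop 11: 9 + 127.80 − 58.34 = 78.46.
At (437, 287): z_contact = −61.37 + 45.87 + 78.46 = 62.96 m.
Depth below ground = 96.4 − 62.96 = 33.4 m.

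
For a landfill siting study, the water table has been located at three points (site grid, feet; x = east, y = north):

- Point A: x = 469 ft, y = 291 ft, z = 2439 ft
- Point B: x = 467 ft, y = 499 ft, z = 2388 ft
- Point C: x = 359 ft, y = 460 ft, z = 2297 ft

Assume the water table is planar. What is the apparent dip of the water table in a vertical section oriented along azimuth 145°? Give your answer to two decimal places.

35.97°

Let the plane be z = a·x + b·y + c.
Point B−Point A: −2a + 208b = −51;  Point C−Point A: −110a + 169b = −142.
Solving gives a = 0.92791, b = −0.23627.
Unit vector along 145° is (sin 145°, cos 145°) = (0.5736, -0.8192).
Slope in that direction = a·(0.5736) + b·(-0.8192) = 0.72577.
Apparent dip = arctan|0.72577| = 35.97° (true dip is 43.8°, so apparent ≤ true as expected).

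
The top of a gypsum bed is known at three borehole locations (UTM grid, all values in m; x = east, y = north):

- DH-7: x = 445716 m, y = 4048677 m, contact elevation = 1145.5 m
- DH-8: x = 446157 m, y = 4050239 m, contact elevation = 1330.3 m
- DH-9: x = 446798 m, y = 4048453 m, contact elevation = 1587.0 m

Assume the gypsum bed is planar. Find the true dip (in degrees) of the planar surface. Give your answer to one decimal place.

22.2°

Two edge vectors: DH-7→DH-8 = (441, 1562, 184.8), DH-7→DH-9 = (1082, -224, 441.5).
Normal n = (DH-7→DH-8) × (DH-7→DH-9) = (731018.2, 5252.1, -1788868).
So ∂z/∂x = −n_x/n_z = 0.40865 and ∂z/∂y = −n_y/n_z = 0.00294.
Gradient magnitude |∇z| = √(a² + b²) = √(0.16699 + 0.00001) = 0.40866.
True dip = arctan(0.40866) = 22.2°, dipping toward W (azimuth ≈ 270°).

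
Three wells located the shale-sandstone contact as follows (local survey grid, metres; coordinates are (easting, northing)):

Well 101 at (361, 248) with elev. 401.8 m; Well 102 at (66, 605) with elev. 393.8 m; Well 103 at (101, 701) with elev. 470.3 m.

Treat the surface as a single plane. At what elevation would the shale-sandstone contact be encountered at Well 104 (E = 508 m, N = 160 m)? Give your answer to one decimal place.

Two edge vectors: Well 101→Well 102 = (-295, 357, -8), Well 101→Well 103 = (-260, 453, 68.5).
Normal n = (Well 101→Well 102) × (Well 101→Well 103) = (28078.5, 22287.5, -40815).
So ∂z/∂E = −n_x/n_z = 0.68795 and ∂z/∂N = −n_y/n_z = 0.54606.
Intercept c from Well 101: 401.8 − 248.35 − 135.42 = 18.03.
At (508, 160): z = 349.5 + 87.4 + 18.03 = 454.9 m.

454.9 m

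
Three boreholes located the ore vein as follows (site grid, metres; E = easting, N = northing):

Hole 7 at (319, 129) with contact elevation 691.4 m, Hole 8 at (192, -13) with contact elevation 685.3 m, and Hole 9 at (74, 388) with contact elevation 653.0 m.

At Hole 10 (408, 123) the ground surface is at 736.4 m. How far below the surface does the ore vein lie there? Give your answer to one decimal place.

Let the plane be z = a·E + b·N + c.
Hole 8−Hole 7: −127a − 142b = −6.1;  Hole 9−Hole 7: −245a + 259b = −38.4.
Solving gives a = 0.10391, b = −0.04997.
Then c = 691.4 − a·319 − b·129 = 664.70.
At (408, 123): z_contact = 42.39 − 6.15 + 664.70 = 700.95 m.
Depth below ground = 736.4 − 700.95 = 35.5 m.

35.5 m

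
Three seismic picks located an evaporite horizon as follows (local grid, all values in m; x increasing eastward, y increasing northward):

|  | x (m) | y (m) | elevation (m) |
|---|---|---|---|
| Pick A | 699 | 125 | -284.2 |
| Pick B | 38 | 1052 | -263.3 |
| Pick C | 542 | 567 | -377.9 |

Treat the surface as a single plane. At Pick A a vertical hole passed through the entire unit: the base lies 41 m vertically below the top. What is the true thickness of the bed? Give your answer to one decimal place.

32.1 m

Two edge vectors: Pick A→Pick B = (-661, 927, 20.9), Pick A→Pick C = (-157, 442, -93.7).
Normal n = (Pick A→Pick B) × (Pick A→Pick C) = (-96097.7, -65217, -146623).
So ∂z/∂x = −n_x/n_z = −0.65541 and ∂z/∂y = −n_y/n_z = −0.44479.
|∇z| = √(a²+b²) = 0.79209, so dip δ = arctan(0.79209) = 38.38°.
True thickness = vertical thickness × cos δ = 41 × cos 38.38° = 32.1 m.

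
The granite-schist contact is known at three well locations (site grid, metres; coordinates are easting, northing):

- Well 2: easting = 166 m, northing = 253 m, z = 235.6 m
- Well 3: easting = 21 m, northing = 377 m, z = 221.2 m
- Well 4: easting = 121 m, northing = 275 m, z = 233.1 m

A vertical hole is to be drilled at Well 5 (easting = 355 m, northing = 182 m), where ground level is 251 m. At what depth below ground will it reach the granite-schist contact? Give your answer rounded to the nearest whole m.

7 m

Let the plane be z = a·easting + b·northing + c.
Well 3−Well 2: −145a + 124b = −14.4;  Well 4−Well 2: −45a + 22b = −2.5.
Solving gives a = −0.00285, b = −0.11946.
Then c = 235.6 − a·166 − b·253 = 266.29.
At (355, 182): z_contact = −1.0 − 21.7 + 266.29 = 243.5 m.
Depth below ground = 251 − 243.5 = 7 m.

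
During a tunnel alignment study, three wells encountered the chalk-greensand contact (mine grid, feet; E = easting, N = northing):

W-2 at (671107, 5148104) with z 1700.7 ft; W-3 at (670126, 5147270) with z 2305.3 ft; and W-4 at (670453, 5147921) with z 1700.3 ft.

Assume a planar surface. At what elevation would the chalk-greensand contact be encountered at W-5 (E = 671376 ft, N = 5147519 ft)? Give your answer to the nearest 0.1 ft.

2415.1 ft

Two edge vectors: W-2→W-3 = (-981, -834, 604.6), W-2→W-4 = (-654, -183, -0.4).
Normal n = (W-2→W-3) × (W-2→W-4) = (110975.4, -395800.8, -365913).
So ∂z/∂E = −n_x/n_z = 0.303283567 and ∂z/∂N = −n_y/n_z = −1.081680071.
Intercept c from W-2: 1700.7 − 203535.73 + 5568601.50 = 5366766.48.
At (671376, 5147519): z = 203617.3 − 5567968.7 + 5366766.48 = 2415.1 ft.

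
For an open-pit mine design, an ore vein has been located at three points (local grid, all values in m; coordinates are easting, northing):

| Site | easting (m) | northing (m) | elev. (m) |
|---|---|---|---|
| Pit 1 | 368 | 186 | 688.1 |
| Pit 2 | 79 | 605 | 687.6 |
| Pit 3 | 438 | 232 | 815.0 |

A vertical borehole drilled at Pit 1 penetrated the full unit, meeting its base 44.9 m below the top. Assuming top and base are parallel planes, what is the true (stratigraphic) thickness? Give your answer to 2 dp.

24.73 m

Let the plane be z = a·easting + b·northing + c.
Pit 2−Pit 1: −289a + 419b = −0.5;  Pit 3−Pit 1: 70a + 46b = 126.9.
Solving gives a = 1.24798, b = 0.85959.
|∇z| = √(a²+b²) = 1.51537, so dip δ = arctan(1.51537) = 56.58°.
True thickness = vertical thickness × cos δ = 44.9 × cos 56.58° = 24.73 m.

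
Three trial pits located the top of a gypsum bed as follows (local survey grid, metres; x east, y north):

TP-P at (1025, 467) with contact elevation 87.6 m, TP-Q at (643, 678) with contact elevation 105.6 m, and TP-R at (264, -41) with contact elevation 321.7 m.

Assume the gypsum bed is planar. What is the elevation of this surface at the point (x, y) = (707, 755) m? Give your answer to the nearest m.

Let the plane be z = a·x + b·y + c.
TP-Q−TP-P: −382a + 211b = 18;  TP-R−TP-P: −761a − 508b = 234.1.
Solving gives a = −0.16507, b = −0.21354.
Then c = 87.6 − a·1025 − b·467 = 356.52.
At (707, 755): z = −116.7 − 161.2 + 356.52 = 78.6 m.

79 m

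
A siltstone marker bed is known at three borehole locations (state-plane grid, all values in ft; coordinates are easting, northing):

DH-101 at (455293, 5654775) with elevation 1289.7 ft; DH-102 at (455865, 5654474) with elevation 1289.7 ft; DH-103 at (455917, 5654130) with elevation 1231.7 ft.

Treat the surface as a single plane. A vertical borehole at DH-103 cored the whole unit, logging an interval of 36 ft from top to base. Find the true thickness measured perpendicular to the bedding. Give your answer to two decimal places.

35.25 ft

Let the plane be z = a·easting + b·northing + c.
DH-102−DH-101: 572a − 301b = 0;  DH-103−DH-101: 624a − 645b = −58.
Solving gives a = 0.09639, b = 0.18318.
|∇z| = √(a²+b²) = 0.20699, so dip δ = arctan(0.20699) = 11.69°.
True thickness = vertical thickness × cos δ = 36 × cos 11.69° = 35.25 ft.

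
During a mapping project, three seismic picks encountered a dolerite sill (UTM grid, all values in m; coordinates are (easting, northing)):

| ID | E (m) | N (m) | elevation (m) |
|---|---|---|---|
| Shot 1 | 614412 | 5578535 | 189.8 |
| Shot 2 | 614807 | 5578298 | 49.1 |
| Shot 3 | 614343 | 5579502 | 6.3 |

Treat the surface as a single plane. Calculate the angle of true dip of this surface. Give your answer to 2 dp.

Two edge vectors: Shot 1→Shot 2 = (395, -237, -140.7), Shot 1→Shot 3 = (-69, 967, -183.5).
Normal n = (Shot 1→Shot 2) × (Shot 1→Shot 3) = (179546.4, 82190.8, 365612).
So ∂z/∂E = −n_x/n_z = −0.49108 and ∂z/∂N = −n_y/n_z = −0.22480.
Gradient magnitude |∇z| = √(a² + b²) = √(0.24116 + 0.05054) = 0.54009.
True dip = arctan(0.54009) = 28.37°, dipping toward ENE (azimuth ≈ 065°).

28.37°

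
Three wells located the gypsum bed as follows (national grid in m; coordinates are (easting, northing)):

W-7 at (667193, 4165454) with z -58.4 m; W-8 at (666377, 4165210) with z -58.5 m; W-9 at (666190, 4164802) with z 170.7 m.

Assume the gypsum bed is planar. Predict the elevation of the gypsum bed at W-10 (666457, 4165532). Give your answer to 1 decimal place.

Two edge vectors: W-7→W-8 = (-816, -244, -0.1), W-7→W-9 = (-1003, -652, 229.1).
Normal n = (W-7→W-8) × (W-7→W-9) = (-55965.6, 187045.9, 287300).
So ∂z/∂E = −n_x/n_z = 0.194798468 and ∂z/∂N = −n_y/n_z = −0.651047337.
Intercept c from W-7: -58.4 − 129968.17 + 2711907.74 = 2581881.16.
At (666457, 4165532): z = 129824.8 − 2711958.5 + 2581881.16 = -252.6 m.

-252.6 m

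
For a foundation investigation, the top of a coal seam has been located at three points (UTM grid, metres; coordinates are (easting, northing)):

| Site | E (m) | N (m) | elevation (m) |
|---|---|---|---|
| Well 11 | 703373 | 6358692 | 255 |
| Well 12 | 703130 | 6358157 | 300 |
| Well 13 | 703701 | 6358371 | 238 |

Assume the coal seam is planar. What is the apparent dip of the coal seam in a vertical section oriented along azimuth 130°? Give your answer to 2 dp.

2.53°

Two edge vectors: Well 11→Well 12 = (-243, -535, 45), Well 11→Well 13 = (328, -321, -17).
Normal n = (Well 11→Well 12) × (Well 11→Well 13) = (23540, 10629, 253483).
So ∂z/∂E = −n_x/n_z = −0.09287 and ∂z/∂N = −n_y/n_z = −0.04193.
Unit vector along 130° is (sin 130°, cos 130°) = (0.7660, -0.6428).
Slope in that direction = a·(0.7660) + b·(-0.6428) = −0.04419.
Apparent dip = arctan|0.04419| = 2.53° (true dip is 5.8°, so apparent ≤ true as expected).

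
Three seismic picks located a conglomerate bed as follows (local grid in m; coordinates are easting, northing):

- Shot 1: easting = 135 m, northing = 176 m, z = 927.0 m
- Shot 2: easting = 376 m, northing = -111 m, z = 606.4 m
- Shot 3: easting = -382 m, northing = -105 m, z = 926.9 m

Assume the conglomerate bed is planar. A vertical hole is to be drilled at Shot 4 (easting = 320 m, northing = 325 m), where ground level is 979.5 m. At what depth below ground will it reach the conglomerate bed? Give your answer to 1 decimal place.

15.3 m

Two edge vectors: Shot 1→Shot 2 = (241, -287, -320.6), Shot 1→Shot 3 = (-517, -281, -0.1).
Normal n = (Shot 1→Shot 2) × (Shot 1→Shot 3) = (-90059.9, 165774.3, -216100).
So ∂z/∂easting = −n_x/n_z = −0.41675 and ∂z/∂northing = −n_y/n_z = 0.76712.
Intercept c from Shot 1: 927 + 56.26 − 135.01 = 848.25.
At (320, 325): z_contact = −133.36 + 249.31 + 848.25 = 964.20 m.
Depth below ground = 979.5 − 964.20 = 15.3 m.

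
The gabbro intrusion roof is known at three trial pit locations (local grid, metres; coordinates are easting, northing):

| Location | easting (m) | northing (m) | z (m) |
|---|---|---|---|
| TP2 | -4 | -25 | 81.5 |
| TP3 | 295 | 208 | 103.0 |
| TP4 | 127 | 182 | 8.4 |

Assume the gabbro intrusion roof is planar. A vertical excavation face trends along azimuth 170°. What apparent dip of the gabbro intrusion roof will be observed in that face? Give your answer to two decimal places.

41.78°

Let the plane be z = a·easting + b·northing + c.
TP3−TP2: 299a + 233b = 21.5;  TP4−TP2: 131a + 207b = −73.1.
Solving gives a = 0.68482, b = −0.78653.
Unit vector along 170° is (sin 170°, cos 170°) = (0.1736, -0.9848).
Slope in that direction = a·(0.1736) + b·(-0.9848) = 0.89350.
Apparent dip = arctan|0.89350| = 41.78° (true dip is 46.2°, so apparent ≤ true as expected).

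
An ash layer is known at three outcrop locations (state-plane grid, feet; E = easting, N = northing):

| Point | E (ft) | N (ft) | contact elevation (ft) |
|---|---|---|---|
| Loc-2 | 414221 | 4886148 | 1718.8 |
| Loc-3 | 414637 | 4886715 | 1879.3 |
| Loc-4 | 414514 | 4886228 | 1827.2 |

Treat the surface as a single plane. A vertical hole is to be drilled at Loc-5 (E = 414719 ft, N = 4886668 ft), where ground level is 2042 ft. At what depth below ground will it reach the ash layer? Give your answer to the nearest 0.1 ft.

133.4 ft

Let the plane be z = a·E + b·N + c.
Loc-3−Loc-2: 416a + 567b = 160.5;  Loc-4−Loc-2: 293a + 80b = 108.4.
Solving gives a = 0.365994987, b = 0.014543361.
Then c = 1718.8 − a·414221 − b·4886148 = −220945.02.
At (414719, 4886668): z_contact = 151785.07 + 71068.57 − 220945.02 = 1908.63 ft.
Depth below ground = 2042 − 1908.63 = 133.4 ft.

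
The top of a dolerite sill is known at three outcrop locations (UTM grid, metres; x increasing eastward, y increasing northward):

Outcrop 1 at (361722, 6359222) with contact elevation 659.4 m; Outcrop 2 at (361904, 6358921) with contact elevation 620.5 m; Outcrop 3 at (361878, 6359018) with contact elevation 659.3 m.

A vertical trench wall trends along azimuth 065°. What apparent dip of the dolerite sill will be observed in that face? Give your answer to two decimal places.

44.69°

Let the plane be z = a·x + b·y + c.
Outcrop 2−Outcrop 1: 182a − 301b = −38.9;  Outcrop 3−Outcrop 1: 156a − 204b = −0.1.
Solving gives a = 0.80439, b = 0.61561.
Unit vector along 065° is (sin 65°, cos 65°) = (0.9063, 0.4226).
Slope in that direction = a·(0.9063) + b·(0.4226) = 0.98919.
Apparent dip = arctan|0.98919| = 44.69° (true dip is 45.4°, so apparent ≤ true as expected).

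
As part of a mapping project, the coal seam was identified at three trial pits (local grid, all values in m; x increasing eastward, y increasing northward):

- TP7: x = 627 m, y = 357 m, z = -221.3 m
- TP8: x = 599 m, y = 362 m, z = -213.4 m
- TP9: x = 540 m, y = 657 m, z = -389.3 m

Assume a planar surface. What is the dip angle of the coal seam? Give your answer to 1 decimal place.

38.2°

Let the plane be z = a·x + b·y + c.
TP8−TP7: −28a + 5b = 7.9;  TP9−TP7: −87a + 300b = −168.
Solving gives a = −0.40301, b = −0.67687.
Gradient magnitude |∇z| = √(a² + b²) = √(0.16242 + 0.45816) = 0.78777.
True dip = arctan(0.78777) = 38.2°, dipping toward NNE (azimuth ≈ 031°).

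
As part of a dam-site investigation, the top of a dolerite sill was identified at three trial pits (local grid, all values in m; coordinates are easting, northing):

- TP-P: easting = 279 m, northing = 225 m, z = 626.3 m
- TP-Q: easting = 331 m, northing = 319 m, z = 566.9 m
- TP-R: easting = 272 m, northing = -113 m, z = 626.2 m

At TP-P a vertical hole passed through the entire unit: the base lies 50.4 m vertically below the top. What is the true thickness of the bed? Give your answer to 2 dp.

32.46 m

Two edge vectors: TP-P→TP-Q = (52, 94, -59.4), TP-P→TP-R = (-7, -338, -0.1).
Normal n = (TP-P→TP-Q) × (TP-P→TP-R) = (-20086.6, 421, -16918).
So ∂z/∂easting = −n_x/n_z = −1.18729 and ∂z/∂northing = −n_y/n_z = 0.02488.
|∇z| = √(a²+b²) = 1.18755, so dip δ = arctan(1.18755) = 49.90°.
True thickness = vertical thickness × cos δ = 50.4 × cos 49.90° = 32.46 m.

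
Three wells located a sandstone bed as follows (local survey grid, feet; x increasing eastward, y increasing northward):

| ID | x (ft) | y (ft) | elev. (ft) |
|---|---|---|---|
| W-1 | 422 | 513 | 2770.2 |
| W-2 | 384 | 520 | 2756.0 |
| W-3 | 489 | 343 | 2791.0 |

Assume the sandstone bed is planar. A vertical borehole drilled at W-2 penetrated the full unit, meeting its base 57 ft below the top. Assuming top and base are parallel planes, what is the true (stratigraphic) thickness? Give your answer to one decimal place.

53.3 ft

Two edge vectors: W-1→W-2 = (-38, 7, -14.2), W-1→W-3 = (67, -170, 20.8).
Normal n = (W-1→W-2) × (W-1→W-3) = (-2268.4, -161, 5991).
So ∂z/∂x = −n_x/n_z = 0.37863 and ∂z/∂y = −n_y/n_z = 0.02687.
|∇z| = √(a²+b²) = 0.37959, so dip δ = arctan(0.37959) = 20.79°.
True thickness = vertical thickness × cos δ = 57 × cos 20.79° = 53.3 ft.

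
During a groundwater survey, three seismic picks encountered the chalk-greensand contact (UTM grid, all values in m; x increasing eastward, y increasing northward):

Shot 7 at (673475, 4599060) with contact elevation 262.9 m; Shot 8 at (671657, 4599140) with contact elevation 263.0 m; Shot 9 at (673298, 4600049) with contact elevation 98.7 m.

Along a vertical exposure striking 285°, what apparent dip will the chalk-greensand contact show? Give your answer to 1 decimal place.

Let the plane be z = a·x + b·y + c.
Shot 8−Shot 7: −1818a + 80b = 0.1;  Shot 9−Shot 7: −177a + 989b = −164.2.
Solving gives a = −0.00742, b = −0.16735.
Unit vector along 285° is (sin 285°, cos 285°) = (-0.9659, 0.2588).
Slope in that direction = a·(-0.9659) + b·(0.2588) = −0.03615.
Apparent dip = arctan|0.03615| = 2.1° (true dip is 9.5°, so apparent ≤ true as expected).

2.1°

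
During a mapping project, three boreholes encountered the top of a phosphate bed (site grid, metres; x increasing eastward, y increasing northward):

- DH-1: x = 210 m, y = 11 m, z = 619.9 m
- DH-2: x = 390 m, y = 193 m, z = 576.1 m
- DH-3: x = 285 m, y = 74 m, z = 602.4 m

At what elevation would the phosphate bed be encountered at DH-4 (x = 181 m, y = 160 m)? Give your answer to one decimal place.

Two edge vectors: DH-1→DH-2 = (180, 182, -43.8), DH-1→DH-3 = (75, 63, -17.5).
Normal n = (DH-1→DH-2) × (DH-1→DH-3) = (-425.6, -135, -2310).
So ∂z/∂x = −n_x/n_z = −0.18424 and ∂z/∂y = −n_y/n_z = −0.05844.
Intercept c from DH-1: 619.9 + 38.69 + 0.64 = 659.23.
At (181, 160): z = −33.3 − 9.4 + 659.23 = 616.5 m.

616.5 m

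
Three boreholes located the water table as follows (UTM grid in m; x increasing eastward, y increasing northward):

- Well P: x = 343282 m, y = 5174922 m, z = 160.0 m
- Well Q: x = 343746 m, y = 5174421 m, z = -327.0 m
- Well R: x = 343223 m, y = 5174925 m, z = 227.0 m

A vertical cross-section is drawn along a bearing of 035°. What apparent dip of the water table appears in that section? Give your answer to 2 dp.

Let the plane be z = a·x + b·y + c.
Well Q−Well P: 464a − 501b = −487;  Well R−Well P: −59a + 3b = 67.
Solving gives a = −1.13984, b = −0.08361.
Unit vector along 035° is (sin 35°, cos 35°) = (0.5736, 0.8192).
Slope in that direction = a·(0.5736) + b·(0.8192) = −0.72228.
Apparent dip = arctan|0.72228| = 35.84° (true dip is 48.8°, so apparent ≤ true as expected).

35.84°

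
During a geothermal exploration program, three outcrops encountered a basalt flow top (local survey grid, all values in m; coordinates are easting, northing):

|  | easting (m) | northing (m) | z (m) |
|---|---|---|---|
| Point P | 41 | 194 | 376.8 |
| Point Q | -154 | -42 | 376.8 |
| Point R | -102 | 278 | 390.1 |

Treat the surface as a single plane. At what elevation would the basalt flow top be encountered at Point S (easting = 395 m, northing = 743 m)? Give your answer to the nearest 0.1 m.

383.0 m

Let the plane be z = a·easting + b·northing + c.
Point Q−Point P: −195a − 236b = 0;  Point R−Point P: −143a + 84b = 13.3.
Solving gives a = −0.06262, b = 0.05174.
Then c = 376.8 − a·41 − b·194 = 369.33.
At (395, 743): z = −24.7 + 38.4 + 369.33 = 383.0 m.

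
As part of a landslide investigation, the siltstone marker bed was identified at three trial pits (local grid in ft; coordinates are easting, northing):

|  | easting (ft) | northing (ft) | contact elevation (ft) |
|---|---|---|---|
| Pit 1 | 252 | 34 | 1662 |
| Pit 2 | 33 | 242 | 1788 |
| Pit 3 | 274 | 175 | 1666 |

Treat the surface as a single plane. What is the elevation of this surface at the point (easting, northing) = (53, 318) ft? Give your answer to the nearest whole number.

1786 ft

Two edge vectors: Pit 1→Pit 2 = (-219, 208, 126), Pit 1→Pit 3 = (22, 141, 4).
Normal n = (Pit 1→Pit 2) × (Pit 1→Pit 3) = (-16934, 3648, -35455).
So ∂z/∂easting = −n_x/n_z = −0.47762 and ∂z/∂northing = −n_y/n_z = 0.10289.
Intercept c from Pit 1: 1662 + 120.36 − 3.50 = 1778.86.
At (53, 318): z = −25.3 + 32.7 + 1778.86 = 1786.3 ft.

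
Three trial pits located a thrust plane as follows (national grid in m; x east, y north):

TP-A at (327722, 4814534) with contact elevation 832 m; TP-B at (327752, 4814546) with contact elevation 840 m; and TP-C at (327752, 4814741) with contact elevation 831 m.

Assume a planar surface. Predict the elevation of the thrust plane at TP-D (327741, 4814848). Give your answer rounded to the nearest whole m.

Two edge vectors: TP-A→TP-B = (30, 12, 8), TP-A→TP-C = (30, 207, -1).
Normal n = (TP-A→TP-B) × (TP-A→TP-C) = (-1668, 270, 5850).
So ∂z/∂x = −n_x/n_z = 0.28512821 and ∂z/∂y = −n_y/n_z = −0.04615385.
Intercept c from TP-A: 832 − 93442.79 + 222209.26 = 129598.48.
At (327741, 4814848): z = 93448.2 − 222223.8 + 129598.48 = 822.9 m.

823 m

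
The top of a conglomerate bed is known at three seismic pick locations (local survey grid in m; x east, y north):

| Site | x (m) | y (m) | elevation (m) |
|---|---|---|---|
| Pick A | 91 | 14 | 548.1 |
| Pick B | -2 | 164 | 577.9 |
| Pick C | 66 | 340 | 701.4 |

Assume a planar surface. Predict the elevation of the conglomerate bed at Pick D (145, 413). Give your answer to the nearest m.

Two edge vectors: Pick A→Pick B = (-93, 150, 29.8), Pick A→Pick C = (-25, 326, 153.3).
Normal n = (Pick A→Pick B) × (Pick A→Pick C) = (13280.2, 13511.9, -26568).
So ∂z/∂x = −n_x/n_z = 0.49986 and ∂z/∂y = −n_y/n_z = 0.50858.
Intercept c from Pick A: 548.1 − 45.49 − 7.12 = 495.49.
At (145, 413): z = 72.5 + 210.0 + 495.49 = 778.0 m.

778 m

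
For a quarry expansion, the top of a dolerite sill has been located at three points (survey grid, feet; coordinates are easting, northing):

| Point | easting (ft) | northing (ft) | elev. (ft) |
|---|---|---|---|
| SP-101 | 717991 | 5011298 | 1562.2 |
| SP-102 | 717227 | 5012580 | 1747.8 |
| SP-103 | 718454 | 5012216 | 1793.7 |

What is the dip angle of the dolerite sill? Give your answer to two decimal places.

12.69°

Two edge vectors: SP-101→SP-102 = (-764, 1282, 185.6), SP-101→SP-103 = (463, 918, 231.5).
Normal n = (SP-101→SP-102) × (SP-101→SP-103) = (126402.2, 262798.8, -1294918).
So ∂z/∂easting = −n_x/n_z = 0.09761 and ∂z/∂northing = −n_y/n_z = 0.20295.
Gradient magnitude |∇z| = √(a² + b²) = √(0.00953 + 0.04119) = 0.22520.
True dip = arctan(0.22520) = 12.69°, dipping toward SSW (azimuth ≈ 206°).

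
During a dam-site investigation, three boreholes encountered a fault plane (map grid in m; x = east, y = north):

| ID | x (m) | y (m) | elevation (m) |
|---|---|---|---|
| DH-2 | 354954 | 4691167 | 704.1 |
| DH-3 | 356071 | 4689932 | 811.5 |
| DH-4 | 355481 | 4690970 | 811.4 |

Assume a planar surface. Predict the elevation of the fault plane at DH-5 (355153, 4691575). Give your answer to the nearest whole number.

815 m

Two edge vectors: DH-2→DH-3 = (1117, -1235, 107.4), DH-2→DH-4 = (527, -197, 107.3).
Normal n = (DH-2→DH-3) × (DH-2→DH-4) = (-111357.7, -63254.3, 430796).
So ∂z/∂x = −n_x/n_z = 0.25849288 and ∂z/∂y = −n_y/n_z = 0.14683121.
Intercept c from DH-2: 704.1 − 91753.08 − 688809.75 = −779858.73.
At (355153, 4691575): z = 91804.5 + 688869.7 − 779858.73 = 815.4 m.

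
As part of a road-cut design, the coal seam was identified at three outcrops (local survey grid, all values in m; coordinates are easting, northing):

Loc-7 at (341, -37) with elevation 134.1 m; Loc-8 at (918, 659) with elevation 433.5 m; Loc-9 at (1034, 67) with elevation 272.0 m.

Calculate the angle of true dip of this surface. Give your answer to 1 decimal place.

18.8°

Two edge vectors: Loc-7→Loc-8 = (577, 696, 299.4), Loc-7→Loc-9 = (693, 104, 137.9).
Normal n = (Loc-7→Loc-8) × (Loc-7→Loc-9) = (64840.8, 127915.9, -422320).
So ∂z/∂easting = −n_x/n_z = 0.15353 and ∂z/∂northing = −n_y/n_z = 0.30289.
Gradient magnitude |∇z| = √(a² + b²) = √(0.02357 + 0.09174) = 0.33958.
True dip = arctan(0.33958) = 18.8°, dipping toward SSW (azimuth ≈ 207°).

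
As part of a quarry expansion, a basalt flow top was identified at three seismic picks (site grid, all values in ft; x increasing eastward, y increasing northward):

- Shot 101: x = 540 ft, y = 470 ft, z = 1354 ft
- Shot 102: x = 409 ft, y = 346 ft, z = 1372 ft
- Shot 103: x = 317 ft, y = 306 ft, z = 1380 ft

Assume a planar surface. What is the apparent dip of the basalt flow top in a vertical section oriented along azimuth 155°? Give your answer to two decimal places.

4.04°

Two edge vectors: Shot 101→Shot 102 = (-131, -124, 18), Shot 101→Shot 103 = (-223, -164, 26).
Normal n = (Shot 101→Shot 102) × (Shot 101→Shot 103) = (-272, -608, -6168).
So ∂z/∂x = −n_x/n_z = −0.04410 and ∂z/∂y = −n_y/n_z = −0.09857.
Unit vector along 155° is (sin 155°, cos 155°) = (0.4226, -0.9063).
Slope in that direction = a·(0.4226) + b·(-0.9063) = 0.07070.
Apparent dip = arctan|0.07070| = 4.04° (true dip is 6.2°, so apparent ≤ true as expected).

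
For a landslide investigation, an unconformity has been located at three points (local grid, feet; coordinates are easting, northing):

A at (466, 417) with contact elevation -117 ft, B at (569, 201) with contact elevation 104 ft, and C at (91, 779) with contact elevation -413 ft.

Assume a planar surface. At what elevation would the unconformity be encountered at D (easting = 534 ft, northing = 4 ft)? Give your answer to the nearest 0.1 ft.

352.9 ft

Let the plane be z = a·easting + b·northing + c.
B−A: 103a − 216b = 221;  C−A: −375a + 362b = −296.
Solving gives a = −0.36753, b = −1.19840.
Then c = -117 − a·466 − b·417 = 554.00.
At (534, 4): z = −196.3 − 4.8 + 554.00 = 352.9 ft.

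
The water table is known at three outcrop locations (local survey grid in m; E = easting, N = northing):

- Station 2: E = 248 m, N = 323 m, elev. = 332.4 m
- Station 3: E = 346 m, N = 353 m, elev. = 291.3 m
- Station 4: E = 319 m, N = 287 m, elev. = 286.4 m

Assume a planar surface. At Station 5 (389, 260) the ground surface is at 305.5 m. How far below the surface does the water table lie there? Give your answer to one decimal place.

62.1 m

Two edge vectors: Station 2→Station 3 = (98, 30, -41.1), Station 2→Station 4 = (71, -36, -46).
Normal n = (Station 2→Station 3) × (Station 2→Station 4) = (-2859.6, 1589.9, -5658).
So ∂z/∂E = −n_x/n_z = −0.50541 and ∂z/∂N = −n_y/n_z = 0.28100.
Intercept c from Station 2: 332.4 + 125.34 − 90.76 = 366.98.
At (389, 260): z_contact = −196.60 + 73.06 + 366.98 = 243.43 m.
Depth below ground = 305.5 − 243.43 = 62.1 m.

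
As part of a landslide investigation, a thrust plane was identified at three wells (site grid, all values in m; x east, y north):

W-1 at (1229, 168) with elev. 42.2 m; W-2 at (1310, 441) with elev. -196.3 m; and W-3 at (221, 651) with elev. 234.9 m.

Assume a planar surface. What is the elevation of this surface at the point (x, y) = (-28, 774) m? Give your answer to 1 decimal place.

Let the plane be z = a·x + b·y + c.
W-2−W-1: 81a + 273b = −238.5;  W-3−W-1: −1008a + 483b = 192.7.
Solving gives a = −0.533881, b = −0.715222.
Then c = 42.2 − a·1229 − b·168 = 818.50.
At (-28, 774): z = 14.9 − 553.6 + 818.50 = 279.9 m.

279.9 m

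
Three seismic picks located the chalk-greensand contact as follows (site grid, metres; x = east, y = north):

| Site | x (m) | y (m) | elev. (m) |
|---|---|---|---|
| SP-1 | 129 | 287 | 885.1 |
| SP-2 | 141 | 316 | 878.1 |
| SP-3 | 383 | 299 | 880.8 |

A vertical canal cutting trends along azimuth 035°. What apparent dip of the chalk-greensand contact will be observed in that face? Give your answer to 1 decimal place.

Two edge vectors: SP-1→SP-2 = (12, 29, -7), SP-1→SP-3 = (254, 12, -4.3).
Normal n = (SP-1→SP-2) × (SP-1→SP-3) = (-40.7, -1726.4, -7222).
So ∂z/∂x = −n_x/n_z = −0.00564 and ∂z/∂y = −n_y/n_z = −0.23905.
Unit vector along 035° is (sin 35°, cos 35°) = (0.5736, 0.8192).
Slope in that direction = a·(0.5736) + b·(0.8192) = −0.19905.
Apparent dip = arctan|0.19905| = 11.3° (true dip is 13.4°, so apparent ≤ true as expected).

11.3°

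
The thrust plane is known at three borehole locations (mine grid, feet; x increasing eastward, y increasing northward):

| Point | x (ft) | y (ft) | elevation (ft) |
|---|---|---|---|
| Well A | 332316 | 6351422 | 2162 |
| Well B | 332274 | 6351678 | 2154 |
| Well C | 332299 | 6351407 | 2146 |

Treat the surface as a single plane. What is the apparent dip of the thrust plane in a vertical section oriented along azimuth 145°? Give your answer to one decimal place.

Let the plane be z = a·x + b·y + c.
Well B−Well A: −42a + 256b = −8;  Well C−Well A: −17a − 15b = −16.
Solving gives a = 0.84625, b = 0.10759.
Unit vector along 145° is (sin 145°, cos 145°) = (0.5736, -0.8192).
Slope in that direction = a·(0.5736) + b·(-0.8192) = 0.39726.
Apparent dip = arctan|0.39726| = 21.7° (true dip is 40.5°, so apparent ≤ true as expected).

21.7°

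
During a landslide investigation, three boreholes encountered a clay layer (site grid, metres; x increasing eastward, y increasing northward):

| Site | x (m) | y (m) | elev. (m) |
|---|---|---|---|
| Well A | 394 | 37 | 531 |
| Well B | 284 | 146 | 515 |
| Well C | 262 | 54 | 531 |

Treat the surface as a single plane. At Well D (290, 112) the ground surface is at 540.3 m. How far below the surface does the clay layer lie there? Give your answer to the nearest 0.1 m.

Let the plane be z = a·x + b·y + c.
Well B−Well A: −110a + 109b = −16;  Well C−Well A: −132a + 17b = 0.
Solving gives a = −0.02173, b = −0.16872.
Then c = 531 − a·394 − b·37 = 545.80.
At (290, 112): z_contact = −6.30 − 18.90 + 545.80 = 520.61 m.
Depth below ground = 540.3 − 520.61 = 19.7 m.

19.7 m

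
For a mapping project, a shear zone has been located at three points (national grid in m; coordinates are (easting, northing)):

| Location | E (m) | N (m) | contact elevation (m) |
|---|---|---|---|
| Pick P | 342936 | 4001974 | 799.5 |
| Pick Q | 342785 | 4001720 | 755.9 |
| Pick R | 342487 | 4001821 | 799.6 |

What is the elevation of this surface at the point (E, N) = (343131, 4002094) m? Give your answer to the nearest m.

Two edge vectors: Pick P→Pick Q = (-151, -254, -43.6), Pick P→Pick R = (-449, -153, 0.1).
Normal n = (Pick P→Pick Q) × (Pick P→Pick R) = (-6696.2, 19591.5, -90943).
So ∂z/∂E = −n_x/n_z = −0.07363074 and ∂z/∂N = −n_y/n_z = 0.21542615.
Intercept c from Pick P: 799.5 + 25250.63 − 862129.84 = −836079.71.
At (343131, 4002094): z = −25265.0 + 862155.7 − 836079.71 = 811.0 m.

811 m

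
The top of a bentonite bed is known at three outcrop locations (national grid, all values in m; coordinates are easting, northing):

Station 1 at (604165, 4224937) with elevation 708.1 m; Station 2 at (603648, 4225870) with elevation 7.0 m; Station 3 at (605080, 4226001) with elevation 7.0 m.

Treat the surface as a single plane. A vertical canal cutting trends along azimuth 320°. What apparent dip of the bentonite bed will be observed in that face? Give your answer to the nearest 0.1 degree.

30.5°

Two edge vectors: Station 1→Station 2 = (-517, 933, -701.1), Station 1→Station 3 = (915, 1064, -701.1).
Normal n = (Station 1→Station 2) × (Station 1→Station 3) = (91844.1, -1003975.2, -1403783).
So ∂z/∂easting = −n_x/n_z = 0.06543 and ∂z/∂northing = −n_y/n_z = −0.71519.
Unit vector along 320° is (sin 320°, cos 320°) = (-0.6428, 0.7660).
Slope in that direction = a·(-0.6428) + b·(0.7660) = −0.58992.
Apparent dip = arctan|0.58992| = 30.5° (true dip is 35.7°, so apparent ≤ true as expected).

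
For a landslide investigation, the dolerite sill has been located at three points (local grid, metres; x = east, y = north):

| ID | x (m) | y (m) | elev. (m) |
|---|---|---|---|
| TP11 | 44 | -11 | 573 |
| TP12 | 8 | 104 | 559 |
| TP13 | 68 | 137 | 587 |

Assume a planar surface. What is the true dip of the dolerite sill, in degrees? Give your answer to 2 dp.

Two edge vectors: TP11→TP12 = (-36, 115, -14), TP11→TP13 = (24, 148, 14).
Normal n = (TP11→TP12) × (TP11→TP13) = (3682, 168, -8088).
So ∂z/∂x = −n_x/n_z = 0.45524 and ∂z/∂y = −n_y/n_z = 0.02077.
Gradient magnitude |∇z| = √(a² + b²) = √(0.20725 + 0.00043) = 0.45572.
True dip = arctan(0.45572) = 24.50°, dipping toward W (azimuth ≈ 267°).

24.50°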